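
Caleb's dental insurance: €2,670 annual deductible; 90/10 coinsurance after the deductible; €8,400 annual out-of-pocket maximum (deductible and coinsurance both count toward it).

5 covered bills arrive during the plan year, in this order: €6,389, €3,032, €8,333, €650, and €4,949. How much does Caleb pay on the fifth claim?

#1 (€6,389): €2,670 finishes the deductible; €3,719 goes to coinsurance; coinsurance €3,719 × 10% = €371.90. Cost to patient: €3,041.90. OOP to date €3,041.90.
#2 (€3,032): deductible met; 10% of €3,032 = €303.20. Cost to patient: €303.20. OOP to date €3,345.10.
#3 (€8,333): deductible met; 10% of €8,333 = €833.30. Cost to patient: €833.30. OOP to date €4,178.40.
#4 (€650): deductible met; 10% of €650 = €65. Patient pays €65; OOP now €4,243.40.
#5 (€4,949): deductible met; 10% of €4,949 = €494.90. Patient owes €494.90 (running OOP €4,738.30).

€494.90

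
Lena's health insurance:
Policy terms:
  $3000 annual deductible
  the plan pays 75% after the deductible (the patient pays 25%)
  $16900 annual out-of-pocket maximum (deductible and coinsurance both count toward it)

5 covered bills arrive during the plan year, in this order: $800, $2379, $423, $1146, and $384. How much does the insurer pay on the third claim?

Claim 1 — $800: fully absorbed by the deductible. Patient owes $800 (running OOP $800). Plan pays $800 − $800 = $0.
Claim 2 — $2379: $2200 finishes the deductible; $179 goes to coinsurance; coinsurance $179 × 25% = $44.75. Patient pays $2244.75; OOP now $3044.75. Insurer: $2379 − $2244.75 = $134.25.
Claim 3 — $423: deductible met; 25% of $423 = $105.75. Patient pays $105.75; OOP now $3150.50. Insurer: $423 − $105.75 = $317.25.

$317.25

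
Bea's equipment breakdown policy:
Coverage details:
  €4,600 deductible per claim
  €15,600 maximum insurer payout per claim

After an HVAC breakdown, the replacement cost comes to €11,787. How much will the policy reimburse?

€7,187

After the deductible, €11,787 − €4,600 = €7,187 remains.
€7,187 is within the €15,600 limit, so the insurer pays €7,187.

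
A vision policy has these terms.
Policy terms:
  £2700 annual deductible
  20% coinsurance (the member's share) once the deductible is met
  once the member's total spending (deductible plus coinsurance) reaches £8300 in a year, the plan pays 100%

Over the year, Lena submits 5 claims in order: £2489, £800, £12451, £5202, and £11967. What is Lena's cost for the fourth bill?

Bill 1, £2489: all of it applies to the deductible. Member pays £2489; OOP now £2489.
Bill 2, £800: deductible takes £211, £589 remains; coinsurance £589 × 20% = £117.80. Cost to member: £328.80. OOP to date £2817.80.
Bill 3, £12451: 20% coinsurance on £12451 = £2490.20. Cost to member: £2490.20. OOP to date £5308.
Bill 4, £5202: 20% coinsurance on £5202 = £1040.40. Member pays £1040.40; OOP now £6348.40.

£1040.40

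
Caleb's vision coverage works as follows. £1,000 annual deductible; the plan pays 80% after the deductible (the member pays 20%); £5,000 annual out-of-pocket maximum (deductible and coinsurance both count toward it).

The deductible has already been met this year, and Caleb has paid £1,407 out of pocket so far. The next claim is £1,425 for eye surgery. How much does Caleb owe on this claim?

With the deductible met, the entire £1,425 is subject to coinsurance.
Member's 20% share of £1,425 is £285.
Total out-of-pocket so far would be £1,407 + £285 = £1,692, below the £5,000 cap — no reduction.

£285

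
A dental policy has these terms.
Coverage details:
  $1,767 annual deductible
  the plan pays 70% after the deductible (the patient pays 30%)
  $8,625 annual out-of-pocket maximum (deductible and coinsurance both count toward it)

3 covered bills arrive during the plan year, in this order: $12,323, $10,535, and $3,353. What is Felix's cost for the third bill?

Bill 1, $12,323: $1,767 finishes the deductible; $10,556 goes to coinsurance; 30% of $10,556 = $3,166.80. Patient pays $4,933.80; OOP now $4,933.80.
Bill 2, $10,535: 30% coinsurance on $10,535 = $3,160.50. Cost to patient: $3,160.50. OOP to date $8,094.30.
Bill 3, $3,353: deductible met; 30% of $3,353 = $1,005.90. OOP would hit $9,100.20 > $8,625, so the cap limits the patient to $8,625 − $8,094.30 = $530.70.

$530.70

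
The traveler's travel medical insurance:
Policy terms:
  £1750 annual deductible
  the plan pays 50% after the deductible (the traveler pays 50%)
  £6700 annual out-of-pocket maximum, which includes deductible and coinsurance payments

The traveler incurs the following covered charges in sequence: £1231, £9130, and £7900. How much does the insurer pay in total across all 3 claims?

£11561

Claim 1 (£1231): all of it applies to the deductible. Cost to traveler: £1231. OOP to date £1231. Plan pays £1231 − £1231 = £0.
Claim 2 (£9130): £519 finishes the deductible; £8611 goes to coinsurance; coinsurance £8611 × 50% = £4305.50. Traveler pays £4824.50; OOP now £6055.50. Plan pays £9130 − £4824.50 = £4305.50.
Claim 3 (£7900): deductible already satisfied, so traveler's share is 50% × £7900 = £3950. That would push OOP to £10005.50, over the £6700 cap, so traveler pays £6700 − £6055.50 = £644.50. Plan pays £7900 − £644.50 = £7255.50.
Insurer total = bills − traveler's total = £18261 − £6700 = £11561.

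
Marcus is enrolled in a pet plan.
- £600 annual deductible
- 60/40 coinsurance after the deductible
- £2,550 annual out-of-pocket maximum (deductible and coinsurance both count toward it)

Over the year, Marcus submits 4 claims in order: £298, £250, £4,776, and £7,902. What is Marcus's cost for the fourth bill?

Claim 1 (£298): fully absorbed by the deductible. Owner owes £298 (running OOP £298).
Claim 2 (£250): entire amount goes to the deductible. Owner pays £250; OOP now £548.
Claim 3 (£4,776): deductible takes £52, £4,724 remains; 40% of £4,724 = £1,889.60. Owner owes £1,941.60 (running OOP £2,489.60).
Claim 4 (£7,902): 40% coinsurance on £7,902 = £3,160.80. Adding that to £2,489.60 gives £5,650.40, past the £2,550 cap; owner pays only £2,550 − £2,489.60 = £60.40.

£60.40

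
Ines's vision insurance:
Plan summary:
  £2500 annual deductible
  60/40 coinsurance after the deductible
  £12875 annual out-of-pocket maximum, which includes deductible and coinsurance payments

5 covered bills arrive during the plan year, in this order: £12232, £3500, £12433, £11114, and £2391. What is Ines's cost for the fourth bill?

#1 (£12232): deductible takes £2500, £9732 remains; coinsurance £9732 × 40% = £3892.80. Member owes £6392.80 (running OOP £6392.80).
#2 (£3500): deductible already satisfied, so member's share is 40% × £3500 = £1400. Member owes £1400 (running OOP £7792.80).
#3 (£12433): 40% coinsurance on £12433 = £4973.20. Cost to member: £4973.20. OOP to date £12766.
#4 (£11114): deductible met; 40% of £11114 = £4445.60. OOP would hit £17211.60 > £12875, so the cap limits the member to £12875 − £12766 = £109.

£109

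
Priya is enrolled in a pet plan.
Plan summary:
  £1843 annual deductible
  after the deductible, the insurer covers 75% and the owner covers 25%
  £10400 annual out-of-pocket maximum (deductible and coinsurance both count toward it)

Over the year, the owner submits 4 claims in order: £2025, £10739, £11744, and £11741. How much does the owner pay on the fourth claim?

£2890.75

Claim 1 — £2025: £1843 finishes the deductible; £182 goes to coinsurance; owner's 25% is £45.50. Owner pays £1888.50; OOP now £1888.50.
Claim 2 — £10739: deductible met; 25% of £10739 = £2684.75. Cost to owner: £2684.75. OOP to date £4573.25.
Claim 3 — £11744: deductible already satisfied, so owner's share is 25% × £11744 = £2936. Cost to owner: £2936. OOP to date £7509.25.
Claim 4 — £11741: 25% coinsurance on £11741 = £2935.25. That would push OOP to £10444.50, over the £10400 cap, so owner pays £10400 − £7509.25 = £2890.75.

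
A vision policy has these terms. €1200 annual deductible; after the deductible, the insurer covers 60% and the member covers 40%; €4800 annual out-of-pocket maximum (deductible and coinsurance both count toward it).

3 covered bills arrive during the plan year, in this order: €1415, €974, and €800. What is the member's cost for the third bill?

€320

Claim 1 (€1415): deductible takes €1200, €215 remains; member's 40% is €86. Member owes €1286 (running OOP €1286).
Claim 2 (€974): deductible already satisfied, so member's share is 40% × €974 = €389.60. Cost to member: €389.60. OOP to date €1675.60.
Claim 3 (€800): deductible met; 40% of €800 = €320. Cost to member: €320. OOP to date €1995.60.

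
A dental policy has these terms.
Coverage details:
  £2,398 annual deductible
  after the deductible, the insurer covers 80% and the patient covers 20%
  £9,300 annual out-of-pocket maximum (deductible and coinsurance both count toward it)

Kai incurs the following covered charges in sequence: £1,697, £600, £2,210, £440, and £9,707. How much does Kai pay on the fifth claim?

£1,941.40

Claim 1 (£1,697): all of it applies to the deductible. Patient pays £1,697; OOP now £1,697.
Claim 2 (£600): all of it applies to the deductible. Cost to patient: £600. OOP to date £2,297.
Claim 3 (£2,210): £101 finishes the deductible; £2,109 goes to coinsurance; patient's 20% is £421.80. Cost to patient: £522.80. OOP to date £2,819.80.
Claim 4 (£440): deductible met; 20% of £440 = £88. Patient pays £88; OOP now £2,907.80.
Claim 5 (£9,707): deductible already satisfied, so patient's share is 20% × £9,707 = £1,941.40. Patient pays £1,941.40; OOP now £4,849.20.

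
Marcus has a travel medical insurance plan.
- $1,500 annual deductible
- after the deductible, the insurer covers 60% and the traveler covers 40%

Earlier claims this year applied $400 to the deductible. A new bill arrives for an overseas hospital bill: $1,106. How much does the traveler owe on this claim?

Deductible still to meet: $1,500 − $400 = $1,100.
The remaining $6 (= $1,106 − $1,100) moves to coinsurance.
Traveler's 40% share of $6 is $2.40.
So the traveler owes $1,100 + $2.40 = $1,102.40.

$1,102.40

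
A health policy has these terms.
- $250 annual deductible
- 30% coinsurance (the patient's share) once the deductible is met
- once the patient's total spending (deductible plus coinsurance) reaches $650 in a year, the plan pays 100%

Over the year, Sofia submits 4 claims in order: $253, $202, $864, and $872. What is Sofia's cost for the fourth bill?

$79.30

Claim 1 ($253): deductible takes $250, $3 remains; patient's 30% is $0.90. Cost to patient: $250.90. OOP to date $250.90.
Claim 2 ($202): deductible already satisfied, so patient's share is 30% × $202 = $60.60. Cost to patient: $60.60. OOP to date $311.50.
Claim 3 ($864): deductible met; 30% of $864 = $259.20. Cost to patient: $259.20. OOP to date $570.70.
Claim 4 ($872): deductible already satisfied, so patient's share is 30% × $872 = $261.60. That would push OOP to $832.30, over the $650 cap, so patient pays $650 − $570.70 = $79.30.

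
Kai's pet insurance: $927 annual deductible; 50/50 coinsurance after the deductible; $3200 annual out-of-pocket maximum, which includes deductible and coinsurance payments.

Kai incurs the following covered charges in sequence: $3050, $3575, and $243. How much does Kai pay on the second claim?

Claim 1 — $3050: $927 to deductible, leaving $2123; coinsurance $2123 × 50% = $1061.50. Cost to owner: $1988.50. OOP to date $1988.50.
Claim 2 — $3575: 50% coinsurance on $3575 = $1787.50. Adding that to $1988.50 gives $3776, past the $3200 cap; owner pays only $3200 − $1988.50 = $1211.50.

$1211.50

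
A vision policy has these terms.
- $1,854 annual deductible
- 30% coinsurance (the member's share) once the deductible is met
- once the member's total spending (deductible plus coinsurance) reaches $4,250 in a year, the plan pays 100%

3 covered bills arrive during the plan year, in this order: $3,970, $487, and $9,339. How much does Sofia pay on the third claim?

Bill 1, $3,970: $1,854 to deductible, leaving $2,116; coinsurance $2,116 × 30% = $634.80. Member pays $2,488.80; OOP now $2,488.80.
Bill 2, $487: deductible already satisfied, so member's share is 30% × $487 = $146.10. Member owes $146.10 (running OOP $2,634.90).
Bill 3, $9,339: deductible already satisfied, so member's share is 30% × $9,339 = $2,801.70. That would push OOP to $5,436.60, over the $4,250 cap, so member pays $4,250 − $2,634.90 = $1,615.10.

$1,615.10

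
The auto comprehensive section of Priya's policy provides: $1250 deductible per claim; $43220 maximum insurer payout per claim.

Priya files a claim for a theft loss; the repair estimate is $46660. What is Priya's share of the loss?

Less the $1250 deductible: $46660 − $1250 = $45410.
Since $45410 > $43220, the payout is capped at $43220.
The policyholder bears the rest of the original loss: $46660 − $43220 = $3440.

$3440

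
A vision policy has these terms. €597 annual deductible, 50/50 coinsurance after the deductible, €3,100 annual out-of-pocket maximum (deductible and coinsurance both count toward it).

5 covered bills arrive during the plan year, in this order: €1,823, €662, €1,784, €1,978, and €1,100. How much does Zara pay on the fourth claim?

Bill 1, €1,823: €597 to deductible, leaving €1,226; member's 50% is €613. Member owes €1,210 (running OOP €1,210).
Bill 2, €662: 50% coinsurance on €662 = €331. Member pays €331; OOP now €1,541.
Bill 3, €1,784: 50% coinsurance on €1,784 = €892. Member pays €892; OOP now €2,433.
Bill 4, €1,978: deductible met; 50% of €1,978 = €989. OOP would hit €3,422 > €3,100, so the cap limits the member to €3,100 − €2,433 = €667.

€667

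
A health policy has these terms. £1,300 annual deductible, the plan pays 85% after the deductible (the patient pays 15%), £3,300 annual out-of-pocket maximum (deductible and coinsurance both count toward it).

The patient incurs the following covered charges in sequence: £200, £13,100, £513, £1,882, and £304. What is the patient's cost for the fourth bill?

£123.05

Bill 1, £200: all of it applies to the deductible. Cost to patient: £200. OOP to date £200.
Bill 2, £13,100: deductible takes £1,100, £12,000 remains; coinsurance £12,000 × 15% = £1,800. Patient owes £2,900 (running OOP £3,100).
Bill 3, £513: deductible met; 15% of £513 = £76.95. Patient pays £76.95; OOP now £3,176.95.
Bill 4, £1,882: 15% coinsurance on £1,882 = £282.30. That would push OOP to £3,459.25, over the £3,300 cap, so patient pays £3,300 − £3,176.95 = £123.05.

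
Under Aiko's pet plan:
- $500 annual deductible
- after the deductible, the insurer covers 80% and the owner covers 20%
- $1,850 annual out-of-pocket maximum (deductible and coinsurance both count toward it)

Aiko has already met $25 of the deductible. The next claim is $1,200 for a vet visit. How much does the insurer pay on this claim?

$580

$25 of the $500 deductible is already met, leaving $475.
The remaining $725 (= $1,200 − $475) moves to coinsurance.
Owner's 20% share of $725 is $145.
Owner responsibility before any cap: $475 + $145 = $620.
Total out-of-pocket so far would be $25 + $620 = $645, below the $1,850 cap — no reduction.
The insurer covers the remainder: $1,200 − $620 = $580.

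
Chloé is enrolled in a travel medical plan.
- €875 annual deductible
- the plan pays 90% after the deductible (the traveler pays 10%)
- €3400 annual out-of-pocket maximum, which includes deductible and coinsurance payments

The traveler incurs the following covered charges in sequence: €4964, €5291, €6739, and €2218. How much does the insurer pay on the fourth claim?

€1996.20

Claim 1 — €4964: €875 finishes the deductible; €4089 goes to coinsurance; coinsurance €4089 × 10% = €408.90. Traveler pays €1283.90; OOP now €1283.90. Insurer: €4964 − €1283.90 = €3680.10.
Claim 2 — €5291: deductible already satisfied, so traveler's share is 10% × €5291 = €529.10. Traveler pays €529.10; OOP now €1813. Plan pays €5291 − €529.10 = €4761.90.
Claim 3 — €6739: deductible met; 10% of €6739 = €673.90. Traveler pays €673.90; OOP now €2486.90. Plan pays €6739 − €673.90 = €6065.10.
Claim 4 — €2218: deductible already satisfied, so traveler's share is 10% × €2218 = €221.80. Traveler owes €221.80 (running OOP €2708.70). Plan pays €2218 − €221.80 = €1996.20.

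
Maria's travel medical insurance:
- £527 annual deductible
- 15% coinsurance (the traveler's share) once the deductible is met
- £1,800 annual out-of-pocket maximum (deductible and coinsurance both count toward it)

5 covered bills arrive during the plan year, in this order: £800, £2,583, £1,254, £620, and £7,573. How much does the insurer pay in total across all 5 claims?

Claim 1 (£800): £527 to deductible, leaving £273; 15% of £273 = £40.95. Traveler pays £567.95; OOP now £567.95. Plan pays £800 − £567.95 = £232.05.
Claim 2 (£2,583): deductible already satisfied, so traveler's share is 15% × £2,583 = £387.45. Cost to traveler: £387.45. OOP to date £955.40. Plan pays £2,583 − £387.45 = £2,195.55.
Claim 3 (£1,254): deductible already satisfied, so traveler's share is 15% × £1,254 = £188.10. Traveler owes £188.10 (running OOP £1,143.50). Plan pays £1,254 − £188.10 = £1,065.90.
Claim 4 (£620): deductible met; 15% of £620 = £93. Traveler pays £93; OOP now £1,236.50. Plan pays £620 − £93 = £527.
Claim 5 (£7,573): deductible already satisfied, so traveler's share is 15% × £7,573 = £1,135.95. Adding that to £1,236.50 gives £2,372.45, past the £1,800 cap; traveler pays only £1,800 − £1,236.50 = £563.50. Plan pays £7,573 − £563.50 = £7,009.50.
Insurer total = bills − traveler's total = £12,830 − £1,800 = £11,030.

£11,030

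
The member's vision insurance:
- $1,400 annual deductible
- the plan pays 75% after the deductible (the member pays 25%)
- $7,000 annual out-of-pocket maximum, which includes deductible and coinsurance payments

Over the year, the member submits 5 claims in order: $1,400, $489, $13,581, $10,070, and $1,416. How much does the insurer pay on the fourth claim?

Claim 1 ($1,400): all of it applies to the deductible. Member pays $1,400; OOP now $1,400. Plan pays $1,400 − $1,400 = $0.
Claim 2 ($489): deductible already satisfied, so member's share is 25% × $489 = $122.25. Member pays $122.25; OOP now $1,522.25. Insurer: $489 − $122.25 = $366.75.
Claim 3 ($13,581): 25% coinsurance on $13,581 = $3,395.25. Member owes $3,395.25 (running OOP $4,917.50). Plan pays $13,581 − $3,395.25 = $10,185.75.
Claim 4 ($10,070): deductible already satisfied, so member's share is 25% × $10,070 = $2,517.50. OOP would hit $7,435 > $7,000, so the cap limits the member to $7,000 − $4,917.50 = $2,082.50. Plan pays $10,070 − $2,082.50 = $7,987.50.

$7,987.50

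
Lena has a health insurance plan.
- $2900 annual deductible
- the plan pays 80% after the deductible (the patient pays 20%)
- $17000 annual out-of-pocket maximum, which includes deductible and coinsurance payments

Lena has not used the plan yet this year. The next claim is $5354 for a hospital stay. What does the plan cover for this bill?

$1963.20

Deductible not yet touched, so the first $2900 of the bill goes to the deductible.
The remaining $2454 (= $5354 − $2900) moves to coinsurance.
Patient's 20% share of $2454 is $490.80.
Patient responsibility before any cap: $2900 + $490.80 = $3390.80.
Total out-of-pocket so far would be $0 + $3390.80 = $3390.80, below the $17000 cap — no reduction.
Insurer pays the balance: $5354 − $3390.80 = $1963.20.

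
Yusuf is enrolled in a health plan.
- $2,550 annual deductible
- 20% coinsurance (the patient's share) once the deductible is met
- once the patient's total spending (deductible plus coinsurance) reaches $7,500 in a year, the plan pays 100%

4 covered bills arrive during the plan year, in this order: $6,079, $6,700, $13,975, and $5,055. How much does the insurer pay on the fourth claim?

Bill 1, $6,079: deductible takes $2,550, $3,529 remains; patient's 20% is $705.80. Cost to patient: $3,255.80. OOP to date $3,255.80. Insurer: $6,079 − $3,255.80 = $2,823.20.
Bill 2, $6,700: deductible met; 20% of $6,700 = $1,340. Patient pays $1,340; OOP now $4,595.80. Plan pays $6,700 − $1,340 = $5,360.
Bill 3, $13,975: deductible already satisfied, so patient's share is 20% × $13,975 = $2,795. Patient pays $2,795; OOP now $7,390.80. Insurer: $13,975 − $2,795 = $11,180.
Bill 4, $5,055: deductible already satisfied, so patient's share is 20% × $5,055 = $1,011. Adding that to $7,390.80 gives $8,401.80, past the $7,500 cap; patient pays only $7,500 − $7,390.80 = $109.20. Insurer: $5,055 − $109.20 = $4,945.80.

$4,945.80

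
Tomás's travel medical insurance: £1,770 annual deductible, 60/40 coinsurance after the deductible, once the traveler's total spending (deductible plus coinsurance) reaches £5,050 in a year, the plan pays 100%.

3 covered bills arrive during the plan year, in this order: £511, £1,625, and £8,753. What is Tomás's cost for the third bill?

#1 (£511): all of it applies to the deductible. Cost to traveler: £511. OOP to date £511.
#2 (£1,625): £1,259 to deductible, leaving £366; coinsurance £366 × 40% = £146.40. Cost to traveler: £1,405.40. OOP to date £1,916.40.
#3 (£8,753): deductible already satisfied, so traveler's share is 40% × £8,753 = £3,501.20. That would push OOP to £5,417.60, over the £5,050 cap, so traveler pays £5,050 − £1,916.40 = £3,133.60.

£3,133.60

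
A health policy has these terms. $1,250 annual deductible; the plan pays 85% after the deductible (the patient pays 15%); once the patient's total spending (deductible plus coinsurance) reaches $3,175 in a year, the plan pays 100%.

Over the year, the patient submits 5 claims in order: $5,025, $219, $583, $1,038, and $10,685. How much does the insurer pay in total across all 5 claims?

$14,375

Bill 1, $5,025: deductible takes $1,250, $3,775 remains; patient's 15% is $566.25. Cost to patient: $1,816.25. OOP to date $1,816.25. Insurer: $5,025 − $1,816.25 = $3,208.75.
Bill 2, $219: deductible already satisfied, so patient's share is 15% × $219 = $32.85. Cost to patient: $32.85. OOP to date $1,849.10. Insurer: $219 − $32.85 = $186.15.
Bill 3, $583: deductible already satisfied, so patient's share is 15% × $583 = $87.45. Patient pays $87.45; OOP now $1,936.55. Insurer: $583 − $87.45 = $495.55.
Bill 4, $1,038: deductible met; 15% of $1,038 = $155.70. Patient pays $155.70; OOP now $2,092.25. Insurer: $1,038 − $155.70 = $882.30.
Bill 5, $10,685: deductible met; 15% of $10,685 = $1,602.75. OOP would hit $3,695 > $3,175, so the cap limits the patient to $3,175 − $2,092.25 = $1,082.75. Insurer: $10,685 − $1,082.75 = $9,602.25.
Insurer total = bills − patient's total = $17,550 − $3,175 = $14,375.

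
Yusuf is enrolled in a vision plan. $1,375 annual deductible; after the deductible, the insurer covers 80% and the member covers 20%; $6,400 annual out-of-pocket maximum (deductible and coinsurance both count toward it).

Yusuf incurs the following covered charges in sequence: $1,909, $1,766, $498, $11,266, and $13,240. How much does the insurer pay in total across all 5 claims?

#1 ($1,909): $1,375 finishes the deductible; $534 goes to coinsurance; 20% of $534 = $106.80. Member owes $1,481.80 (running OOP $1,481.80). Insurer: $1,909 − $1,481.80 = $427.20.
#2 ($1,766): deductible met; 20% of $1,766 = $353.20. Cost to member: $353.20. OOP to date $1,835. Plan pays $1,766 − $353.20 = $1,412.80.
#3 ($498): deductible already satisfied, so member's share is 20% × $498 = $99.60. Member pays $99.60; OOP now $1,934.60. Insurer: $498 − $99.60 = $398.40.
#4 ($11,266): deductible met; 20% of $11,266 = $2,253.20. Member owes $2,253.20 (running OOP $4,187.80). Insurer: $11,266 − $2,253.20 = $9,012.80.
#5 ($13,240): 20% coinsurance on $13,240 = $2,648. OOP would hit $6,835.80 > $6,400, so the cap limits the member to $6,400 − $4,187.80 = $2,212.20. Insurer: $13,240 − $2,212.20 = $11,027.80.
Insurer total = bills − member's total = $28,679 − $6,400 = $22,279.

$22,279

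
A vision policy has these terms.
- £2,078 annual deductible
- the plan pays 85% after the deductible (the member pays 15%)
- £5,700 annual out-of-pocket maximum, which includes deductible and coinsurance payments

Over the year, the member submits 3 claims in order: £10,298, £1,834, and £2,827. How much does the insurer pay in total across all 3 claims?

£10,948.85

#1 (£10,298): deductible takes £2,078, £8,220 remains; 15% of £8,220 = £1,233. Member pays £3,311; OOP now £3,311. Insurer: £10,298 − £3,311 = £6,987.
#2 (£1,834): deductible met; 15% of £1,834 = £275.10. Member owes £275.10 (running OOP £3,586.10). Insurer: £1,834 − £275.10 = £1,558.90.
#3 (£2,827): deductible met; 15% of £2,827 = £424.05. Cost to member: £424.05. OOP to date £4,010.15. Insurer: £2,827 − £424.05 = £2,402.95.
Insurer total = bills − member's total = £14,959 − £4,010.15 = £10,948.85.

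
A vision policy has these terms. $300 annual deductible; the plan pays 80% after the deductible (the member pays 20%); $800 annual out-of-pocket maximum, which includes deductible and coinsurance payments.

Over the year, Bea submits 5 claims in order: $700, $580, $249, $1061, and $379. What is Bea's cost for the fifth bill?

Claim 1 — $700: $300 to deductible, leaving $400; member's 20% is $80. Cost to member: $380. OOP to date $380.
Claim 2 — $580: deductible already satisfied, so member's share is 20% × $580 = $116. Member owes $116 (running OOP $496).
Claim 3 — $249: deductible already satisfied, so member's share is 20% × $249 = $49.80. Member owes $49.80 (running OOP $545.80).
Claim 4 — $1061: deductible met; 20% of $1061 = $212.20. Member owes $212.20 (running OOP $758).
Claim 5 — $379: deductible met; 20% of $379 = $75.80. That would push OOP to $833.80, over the $800 cap, so member pays $800 − $758 = $42.

$42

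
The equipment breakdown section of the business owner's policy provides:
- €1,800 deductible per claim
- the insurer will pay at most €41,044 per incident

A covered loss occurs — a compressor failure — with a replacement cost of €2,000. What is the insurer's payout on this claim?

Less the €1,800 deductible: €2,000 − €1,800 = €200.
That's under the €41,044 cap, so the insurer reimburses the full €200.

€200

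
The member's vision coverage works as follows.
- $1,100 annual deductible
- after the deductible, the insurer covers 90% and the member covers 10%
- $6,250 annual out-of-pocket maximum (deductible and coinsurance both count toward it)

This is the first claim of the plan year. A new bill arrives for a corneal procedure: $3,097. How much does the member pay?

Deductible not yet touched, so the first $1,100 of the bill goes to the deductible.
The remaining $1,997 (= $3,097 − $1,100) moves to coinsurance.
Member's 10% share of $1,997 is $199.70.
That puts the member's cost at $1,100 + $199.70 = $1,299.70 before any cap.
Cumulative spending $0 + $1,299.70 = $1,299.70 stays under the $6,250 maximum.

$1,299.70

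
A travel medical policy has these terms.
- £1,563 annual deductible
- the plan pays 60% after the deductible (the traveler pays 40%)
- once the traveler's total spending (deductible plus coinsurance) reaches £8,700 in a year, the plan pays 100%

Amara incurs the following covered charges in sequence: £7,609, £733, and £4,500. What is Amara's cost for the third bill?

£1,800

Bill 1, £7,609: £1,563 finishes the deductible; £6,046 goes to coinsurance; traveler's 40% is £2,418.40. Cost to traveler: £3,981.40. OOP to date £3,981.40.
Bill 2, £733: deductible met; 40% of £733 = £293.20. Cost to traveler: £293.20. OOP to date £4,274.60.
Bill 3, £4,500: deductible already satisfied, so traveler's share is 40% × £4,500 = £1,800. Traveler pays £1,800; OOP now £6,074.60.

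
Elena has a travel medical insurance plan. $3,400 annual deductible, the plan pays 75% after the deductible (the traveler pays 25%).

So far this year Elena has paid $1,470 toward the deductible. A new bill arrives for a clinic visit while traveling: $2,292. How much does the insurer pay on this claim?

$1,470 of the $3,400 deductible is already met, leaving $1,930.
The remaining $362 (= $2,292 − $1,930) moves to coinsurance.
Traveler's 25% share of $362 is $90.50.
So the traveler owes $1,930 + $90.50 = $2,020.50.
The plan picks up $2,292 − $2,020.50 = $271.50.

$271.50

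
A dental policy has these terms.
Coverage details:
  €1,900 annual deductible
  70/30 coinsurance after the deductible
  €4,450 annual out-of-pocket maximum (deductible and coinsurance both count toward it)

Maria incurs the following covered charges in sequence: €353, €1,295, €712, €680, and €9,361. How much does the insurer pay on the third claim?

#1 (€353): entire amount goes to the deductible. Cost to patient: €353. OOP to date €353. Insurer: €353 − €353 = €0.
#2 (€1,295): entire amount goes to the deductible. Patient owes €1,295 (running OOP €1,648). Plan pays €1,295 − €1,295 = €0.
#3 (€712): €252 to deductible, leaving €460; patient's 30% is €138. Patient owes €390 (running OOP €2,038). Insurer: €712 − €390 = €322.

€322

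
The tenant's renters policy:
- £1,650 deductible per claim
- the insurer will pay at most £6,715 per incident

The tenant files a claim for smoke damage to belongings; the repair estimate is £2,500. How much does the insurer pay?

Subtract the deductible: £2,500 − £1,650 = £850.
£850 is within the £6,715 limit, so the insurer pays £850.

£850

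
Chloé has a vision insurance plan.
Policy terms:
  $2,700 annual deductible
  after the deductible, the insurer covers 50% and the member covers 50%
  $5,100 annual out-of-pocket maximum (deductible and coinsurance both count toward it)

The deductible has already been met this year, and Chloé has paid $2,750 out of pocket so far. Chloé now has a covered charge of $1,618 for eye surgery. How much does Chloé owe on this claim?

$809

With the deductible met, the entire $1,618 is subject to coinsurance.
50% of $1,618 = $809 falls to the member.
Total out-of-pocket so far would be $2,750 + $809 = $3,559, below the $5,100 cap — no reduction.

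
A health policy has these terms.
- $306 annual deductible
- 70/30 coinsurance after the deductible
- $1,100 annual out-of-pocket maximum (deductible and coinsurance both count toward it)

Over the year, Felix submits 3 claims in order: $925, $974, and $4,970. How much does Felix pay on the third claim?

$316.10

Claim 1 ($925): deductible takes $306, $619 remains; coinsurance $619 × 30% = $185.70. Cost to patient: $491.70. OOP to date $491.70.
Claim 2 ($974): deductible already satisfied, so patient's share is 30% × $974 = $292.20. Cost to patient: $292.20. OOP to date $783.90.
Claim 3 ($4,970): deductible already satisfied, so patient's share is 30% × $4,970 = $1,491. Adding that to $783.90 gives $2,274.90, past the $1,100 cap; patient pays only $1,100 − $783.90 = $316.10.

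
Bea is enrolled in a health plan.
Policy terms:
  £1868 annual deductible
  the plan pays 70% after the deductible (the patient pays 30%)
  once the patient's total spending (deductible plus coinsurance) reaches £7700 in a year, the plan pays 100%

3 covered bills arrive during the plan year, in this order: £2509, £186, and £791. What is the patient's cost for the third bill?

£237.30

Bill 1, £2509: deductible takes £1868, £641 remains; patient's 30% is £192.30. Patient pays £2060.30; OOP now £2060.30.
Bill 2, £186: 30% coinsurance on £186 = £55.80. Patient owes £55.80 (running OOP £2116.10).
Bill 3, £791: 30% coinsurance on £791 = £237.30. Cost to patient: £237.30. OOP to date £2353.40.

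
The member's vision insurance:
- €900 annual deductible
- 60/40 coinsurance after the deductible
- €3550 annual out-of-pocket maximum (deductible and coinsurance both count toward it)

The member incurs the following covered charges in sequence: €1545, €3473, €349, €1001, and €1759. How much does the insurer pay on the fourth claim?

#1 (€1545): deductible takes €900, €645 remains; coinsurance €645 × 40% = €258. Cost to member: €1158. OOP to date €1158. Plan pays €1545 − €1158 = €387.
#2 (€3473): deductible already satisfied, so member's share is 40% × €3473 = €1389.20. Member owes €1389.20 (running OOP €2547.20). Insurer: €3473 − €1389.20 = €2083.80.
#3 (€349): deductible already satisfied, so member's share is 40% × €349 = €139.60. Member owes €139.60 (running OOP €2686.80). Plan pays €349 − €139.60 = €209.40.
#4 (€1001): deductible met; 40% of €1001 = €400.40. Member pays €400.40; OOP now €3087.20. Insurer: €1001 − €400.40 = €600.60.

€600.60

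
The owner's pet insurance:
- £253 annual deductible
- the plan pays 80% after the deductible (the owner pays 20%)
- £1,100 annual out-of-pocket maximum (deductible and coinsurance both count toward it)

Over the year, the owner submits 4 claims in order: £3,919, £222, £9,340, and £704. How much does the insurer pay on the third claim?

Claim 1 — £3,919: £253 finishes the deductible; £3,666 goes to coinsurance; coinsurance £3,666 × 20% = £733.20. Owner owes £986.20 (running OOP £986.20). Insurer: £3,919 − £986.20 = £2,932.80.
Claim 2 — £222: 20% coinsurance on £222 = £44.40. Owner pays £44.40; OOP now £1,030.60. Plan pays £222 − £44.40 = £177.60.
Claim 3 — £9,340: 20% coinsurance on £9,340 = £1,868. Adding that to £1,030.60 gives £2,898.60, past the £1,100 cap; owner pays only £1,100 − £1,030.60 = £69.40. Plan pays £9,340 − £69.40 = £9,270.60.

£9,270.60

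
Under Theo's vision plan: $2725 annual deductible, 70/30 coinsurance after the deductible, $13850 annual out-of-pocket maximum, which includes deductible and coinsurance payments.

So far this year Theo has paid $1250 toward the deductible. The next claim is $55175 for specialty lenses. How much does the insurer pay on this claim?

Deductible still to meet: $2725 − $1250 = $1475.
The remaining $53700 (= $55175 − $1475) moves to coinsurance.
Coinsurance: $53700 × 30% = $16110.
So the member owes $1475 + $16110 = $17585 before any cap.
Adding $17585 to the $1250 already spent would give $18835, which exceeds the $13850 cap; the member pays just $13850 − $1250 = $12600.
The insurer covers the remainder: $55175 − $12600 = $42575.

$42575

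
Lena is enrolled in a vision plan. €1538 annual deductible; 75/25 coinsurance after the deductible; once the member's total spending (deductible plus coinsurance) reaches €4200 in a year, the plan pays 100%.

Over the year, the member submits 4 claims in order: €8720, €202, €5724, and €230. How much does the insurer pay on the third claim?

#1 (€8720): €1538 to deductible, leaving €7182; member's 25% is €1795.50. Member owes €3333.50 (running OOP €3333.50). Insurer: €8720 − €3333.50 = €5386.50.
#2 (€202): 25% coinsurance on €202 = €50.50. Member owes €50.50 (running OOP €3384). Plan pays €202 − €50.50 = €151.50.
#3 (€5724): deductible met; 25% of €5724 = €1431. Adding that to €3384 gives €4815, past the €4200 cap; member pays only €4200 − €3384 = €816. Insurer: €5724 − €816 = €4908.

€4908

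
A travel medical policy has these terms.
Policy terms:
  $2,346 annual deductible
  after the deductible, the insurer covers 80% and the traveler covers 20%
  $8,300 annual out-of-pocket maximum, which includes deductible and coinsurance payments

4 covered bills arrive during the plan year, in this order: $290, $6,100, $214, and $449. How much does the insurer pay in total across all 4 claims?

#1 ($290): fully absorbed by the deductible. Traveler pays $290; OOP now $290. Plan pays $290 − $290 = $0.
#2 ($6,100): $2,056 to deductible, leaving $4,044; coinsurance $4,044 × 20% = $808.80. Traveler pays $2,864.80; OOP now $3,154.80. Insurer: $6,100 − $2,864.80 = $3,235.20.
#3 ($214): deductible met; 20% of $214 = $42.80. Traveler pays $42.80; OOP now $3,197.60. Insurer: $214 − $42.80 = $171.20.
#4 ($449): deductible already satisfied, so traveler's share is 20% × $449 = $89.80. Cost to traveler: $89.80. OOP to date $3,287.40. Plan pays $449 − $89.80 = $359.20.
Insurer total = bills − traveler's total = $7,053 − $3,287.40 = $3,765.60.

$3,765.60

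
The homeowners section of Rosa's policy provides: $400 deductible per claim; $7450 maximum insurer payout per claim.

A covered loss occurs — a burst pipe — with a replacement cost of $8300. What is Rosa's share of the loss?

After the deductible, $8300 − $400 = $7900 remains.
Since $7900 > $7450, the payout is capped at $7450.
Out of pocket: $8300 − $7450 = $850.

$850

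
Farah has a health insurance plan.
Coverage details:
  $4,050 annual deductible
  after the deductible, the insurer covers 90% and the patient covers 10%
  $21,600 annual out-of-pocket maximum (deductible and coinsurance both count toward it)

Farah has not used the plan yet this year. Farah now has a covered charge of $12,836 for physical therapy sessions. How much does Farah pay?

$4,928.60

Deductible not yet touched, so the first $4,050 of the bill goes to the deductible.
The remaining $8,786 (= $12,836 − $4,050) moves to coinsurance.
Coinsurance: $8,786 × 10% = $878.60.
Patient responsibility before any cap: $4,050 + $878.60 = $4,928.60.
Year-to-date out-of-pocket becomes $0 + $4,928.60 = $4,928.60, still under the $21,600 maximum, so no cap applies.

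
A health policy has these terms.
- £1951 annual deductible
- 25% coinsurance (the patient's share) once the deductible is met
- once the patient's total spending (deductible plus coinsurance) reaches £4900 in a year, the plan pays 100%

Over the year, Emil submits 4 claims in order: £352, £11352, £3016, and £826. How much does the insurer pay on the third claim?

£2505.25

Bill 1, £352: fully absorbed by the deductible. Patient owes £352 (running OOP £352). Plan pays £352 − £352 = £0.
Bill 2, £11352: £1599 finishes the deductible; £9753 goes to coinsurance; 25% of £9753 = £2438.25. Patient owes £4037.25 (running OOP £4389.25). Plan pays £11352 − £4037.25 = £7314.75.
Bill 3, £3016: 25% coinsurance on £3016 = £754. That would push OOP to £5143.25, over the £4900 cap, so patient pays £4900 − £4389.25 = £510.75. Insurer: £3016 − £510.75 = £2505.25.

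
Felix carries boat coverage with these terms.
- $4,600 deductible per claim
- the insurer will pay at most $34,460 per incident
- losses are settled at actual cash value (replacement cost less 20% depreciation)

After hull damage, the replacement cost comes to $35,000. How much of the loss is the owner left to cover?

$11,600

At 20% depreciation, ACV = $35,000 − $7,000 = $28,000.
After the deductible, $28,000 − $4,600 = $23,400 remains.
$23,400 ≤ $34,460, so the limit doesn't bind; insurer pays $23,400.
Out of pocket: $35,000 − $23,400 = $11,600.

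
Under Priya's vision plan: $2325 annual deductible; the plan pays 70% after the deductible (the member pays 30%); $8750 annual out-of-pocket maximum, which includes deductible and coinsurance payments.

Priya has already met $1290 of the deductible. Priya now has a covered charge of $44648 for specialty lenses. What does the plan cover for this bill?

Remaining deductible: $2325 − $1290 = $1035.
That leaves $44648 − $1035 = $43613 for coinsurance.
Member's 30% share of $43613 is $13083.90.
Member responsibility before any cap: $1035 + $13083.90 = $14118.90.
That would bring total out-of-pocket to $15408.90, past the $8750 cap. The member is capped at $8750 − $1290 = $7460 on this claim.
The insurer covers the remainder: $44648 − $7460 = $37188.

$37188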